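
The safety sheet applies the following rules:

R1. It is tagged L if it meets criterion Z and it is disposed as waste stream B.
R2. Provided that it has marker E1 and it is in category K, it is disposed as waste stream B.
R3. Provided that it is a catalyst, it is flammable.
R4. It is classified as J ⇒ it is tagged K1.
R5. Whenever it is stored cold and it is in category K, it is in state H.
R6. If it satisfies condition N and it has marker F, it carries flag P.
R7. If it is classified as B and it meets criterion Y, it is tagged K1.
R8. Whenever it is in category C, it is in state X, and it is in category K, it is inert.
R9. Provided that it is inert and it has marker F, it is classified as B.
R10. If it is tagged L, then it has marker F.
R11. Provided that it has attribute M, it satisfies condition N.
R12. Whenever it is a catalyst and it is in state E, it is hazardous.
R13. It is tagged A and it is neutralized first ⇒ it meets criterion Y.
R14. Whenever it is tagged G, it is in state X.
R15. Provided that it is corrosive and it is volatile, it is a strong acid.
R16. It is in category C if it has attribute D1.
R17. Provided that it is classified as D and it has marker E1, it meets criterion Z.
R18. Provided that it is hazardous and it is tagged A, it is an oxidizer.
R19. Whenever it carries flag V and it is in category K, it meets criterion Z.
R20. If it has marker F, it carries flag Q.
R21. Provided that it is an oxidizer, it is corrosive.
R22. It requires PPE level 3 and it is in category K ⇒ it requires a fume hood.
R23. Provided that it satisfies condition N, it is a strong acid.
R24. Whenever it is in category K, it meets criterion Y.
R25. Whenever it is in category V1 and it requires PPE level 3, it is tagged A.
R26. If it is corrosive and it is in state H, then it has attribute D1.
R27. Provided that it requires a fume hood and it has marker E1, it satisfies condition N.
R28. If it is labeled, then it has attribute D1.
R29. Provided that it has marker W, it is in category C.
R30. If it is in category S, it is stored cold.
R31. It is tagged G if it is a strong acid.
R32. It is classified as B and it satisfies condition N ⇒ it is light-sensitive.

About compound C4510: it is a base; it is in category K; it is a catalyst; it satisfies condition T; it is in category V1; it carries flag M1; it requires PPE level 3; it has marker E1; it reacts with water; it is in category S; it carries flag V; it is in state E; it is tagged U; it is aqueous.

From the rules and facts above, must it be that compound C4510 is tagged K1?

By R2 (it has marker E1, it is in category K): it is disposed as waste stream B.
By R12 (it is a catalyst, it is in state E): it is hazardous.
By R19 (it carries flag V, it is in category K): it meets criterion Z.
By R22 (it requires PPE level 3, it is in category K): it requires a fume hood.
By R24 (it is in category K): it meets criterion Y.
By R25 (it is in category V1, it requires PPE level 3): it is tagged A.
By R27 (it requires a fume hood, it has marker E1): it satisfies condition N.
By R30 (it is in category S): it is stored cold.
By R1 (it meets criterion Z, it is disposed as waste stream B): it is tagged L.
By R5 (it is stored cold, it is in category K): it is in state H.
By R10 (it is tagged L): it has marker F.
By R18 (it is hazardous, it is tagged A): it is an oxidizer.
By R21 (it is an oxidizer): it is corrosive.
By R23 (it satisfies condition N): it is a strong acid.
By R26 (it is corrosive, it is in state H): it has attribute D1.
By R31 (it is a strong acid): it is tagged G.
By R14 (it is tagged G): it is in state X.
By R16 (it has attribute D1): it is in category C.
By R8 (it is in category C, it is in state X, it is in category K): it is inert.
By R9 (it is inert, it has marker F): it is classified as B.
By R7 (it is classified as B, it meets criterion Y): it is tagged K1.

Yes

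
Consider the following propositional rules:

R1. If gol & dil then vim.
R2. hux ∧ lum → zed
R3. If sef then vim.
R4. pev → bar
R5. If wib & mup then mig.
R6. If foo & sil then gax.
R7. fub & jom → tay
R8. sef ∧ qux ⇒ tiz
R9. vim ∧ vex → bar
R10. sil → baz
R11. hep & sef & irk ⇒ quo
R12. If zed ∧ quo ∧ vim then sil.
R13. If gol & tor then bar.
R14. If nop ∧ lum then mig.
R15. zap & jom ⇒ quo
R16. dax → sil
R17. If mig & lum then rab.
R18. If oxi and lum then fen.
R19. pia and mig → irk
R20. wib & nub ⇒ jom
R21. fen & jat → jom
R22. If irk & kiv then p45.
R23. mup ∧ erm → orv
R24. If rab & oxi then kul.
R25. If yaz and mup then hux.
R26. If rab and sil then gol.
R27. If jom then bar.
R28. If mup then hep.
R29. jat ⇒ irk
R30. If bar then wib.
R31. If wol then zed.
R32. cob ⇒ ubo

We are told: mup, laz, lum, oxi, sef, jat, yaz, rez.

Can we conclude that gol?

vim  (by R3: sef)
fen  (by R18: oxi, lum)
jom  (by R21: fen, jat)
hux  (by R25: yaz, mup)
bar  (by R27: jom)
hep  (by R28: mup)
irk  (by R29: jat)
wib  (by R30: bar)
zed  (by R2: hux, lum)
mig  (by R5: wib, mup)
quo  (by R11: hep, sef, irk)
sil  (by R12: zed, quo, vim)
rab  (by R17: mig, lum)
gol  (by R26: rab, sil)

Yes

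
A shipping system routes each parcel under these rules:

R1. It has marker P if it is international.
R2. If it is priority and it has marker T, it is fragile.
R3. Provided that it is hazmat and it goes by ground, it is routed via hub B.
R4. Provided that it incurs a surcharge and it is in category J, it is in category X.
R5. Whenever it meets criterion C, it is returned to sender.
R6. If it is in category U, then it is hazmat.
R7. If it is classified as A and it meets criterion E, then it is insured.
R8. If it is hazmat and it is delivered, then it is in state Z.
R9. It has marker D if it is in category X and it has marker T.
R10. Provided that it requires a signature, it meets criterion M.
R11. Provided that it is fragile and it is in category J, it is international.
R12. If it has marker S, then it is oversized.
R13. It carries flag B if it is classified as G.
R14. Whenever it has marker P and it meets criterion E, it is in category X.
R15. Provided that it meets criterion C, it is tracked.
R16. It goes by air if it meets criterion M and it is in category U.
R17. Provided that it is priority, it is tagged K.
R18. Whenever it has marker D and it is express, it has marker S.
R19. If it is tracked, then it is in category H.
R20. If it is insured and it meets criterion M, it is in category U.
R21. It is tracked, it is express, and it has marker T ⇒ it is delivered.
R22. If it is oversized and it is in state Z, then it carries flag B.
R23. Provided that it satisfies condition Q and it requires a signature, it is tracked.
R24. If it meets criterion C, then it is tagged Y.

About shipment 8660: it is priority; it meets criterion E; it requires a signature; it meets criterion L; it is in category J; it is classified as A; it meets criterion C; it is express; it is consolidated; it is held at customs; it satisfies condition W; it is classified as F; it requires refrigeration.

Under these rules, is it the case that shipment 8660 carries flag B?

No

Forward chaining from the given facts derives: is returned to sender, is insured, meets criterion M, is tracked, is tagged K, is in category H, is in category U, is tagged Y, is hazmat, goes by air.
Rules concluding "it carries flag B": R13 needs "it is classified as G"; R22 needs "it is oversized" — none of these are established.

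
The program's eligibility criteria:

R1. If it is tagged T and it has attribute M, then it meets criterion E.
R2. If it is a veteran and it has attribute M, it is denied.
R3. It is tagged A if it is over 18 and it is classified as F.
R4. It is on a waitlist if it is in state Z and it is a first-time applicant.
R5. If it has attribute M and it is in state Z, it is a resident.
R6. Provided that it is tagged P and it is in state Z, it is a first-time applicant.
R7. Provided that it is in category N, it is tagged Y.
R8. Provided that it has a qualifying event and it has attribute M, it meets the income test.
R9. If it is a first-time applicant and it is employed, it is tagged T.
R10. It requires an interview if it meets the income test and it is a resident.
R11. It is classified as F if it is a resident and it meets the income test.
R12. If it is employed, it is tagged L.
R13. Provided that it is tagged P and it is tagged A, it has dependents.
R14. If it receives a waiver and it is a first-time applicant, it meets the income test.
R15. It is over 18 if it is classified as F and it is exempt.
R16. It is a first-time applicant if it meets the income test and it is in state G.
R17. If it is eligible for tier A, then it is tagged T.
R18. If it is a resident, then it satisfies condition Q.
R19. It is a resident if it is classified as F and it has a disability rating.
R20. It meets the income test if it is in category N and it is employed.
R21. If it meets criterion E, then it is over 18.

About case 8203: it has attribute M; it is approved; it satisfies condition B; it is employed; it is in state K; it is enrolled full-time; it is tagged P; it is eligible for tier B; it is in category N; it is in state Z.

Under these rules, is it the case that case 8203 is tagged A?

By R5 (it has attribute M, it is in state Z): it is a resident.
By R6 (it is tagged P, it is in state Z): it is a first-time applicant.
By R9 (it is a first-time applicant, it is employed): it is tagged T.
By R20 (it is in category N, it is employed): it meets the income test.
By R1 (it is tagged T, it has attribute M): it meets criterion E.
By R11 (it is a resident, it meets the income test): it is classified as F.
By R21 (it meets criterion E): it is over 18.
By R3 (it is over 18, it is classified as F): it is tagged A.

Yes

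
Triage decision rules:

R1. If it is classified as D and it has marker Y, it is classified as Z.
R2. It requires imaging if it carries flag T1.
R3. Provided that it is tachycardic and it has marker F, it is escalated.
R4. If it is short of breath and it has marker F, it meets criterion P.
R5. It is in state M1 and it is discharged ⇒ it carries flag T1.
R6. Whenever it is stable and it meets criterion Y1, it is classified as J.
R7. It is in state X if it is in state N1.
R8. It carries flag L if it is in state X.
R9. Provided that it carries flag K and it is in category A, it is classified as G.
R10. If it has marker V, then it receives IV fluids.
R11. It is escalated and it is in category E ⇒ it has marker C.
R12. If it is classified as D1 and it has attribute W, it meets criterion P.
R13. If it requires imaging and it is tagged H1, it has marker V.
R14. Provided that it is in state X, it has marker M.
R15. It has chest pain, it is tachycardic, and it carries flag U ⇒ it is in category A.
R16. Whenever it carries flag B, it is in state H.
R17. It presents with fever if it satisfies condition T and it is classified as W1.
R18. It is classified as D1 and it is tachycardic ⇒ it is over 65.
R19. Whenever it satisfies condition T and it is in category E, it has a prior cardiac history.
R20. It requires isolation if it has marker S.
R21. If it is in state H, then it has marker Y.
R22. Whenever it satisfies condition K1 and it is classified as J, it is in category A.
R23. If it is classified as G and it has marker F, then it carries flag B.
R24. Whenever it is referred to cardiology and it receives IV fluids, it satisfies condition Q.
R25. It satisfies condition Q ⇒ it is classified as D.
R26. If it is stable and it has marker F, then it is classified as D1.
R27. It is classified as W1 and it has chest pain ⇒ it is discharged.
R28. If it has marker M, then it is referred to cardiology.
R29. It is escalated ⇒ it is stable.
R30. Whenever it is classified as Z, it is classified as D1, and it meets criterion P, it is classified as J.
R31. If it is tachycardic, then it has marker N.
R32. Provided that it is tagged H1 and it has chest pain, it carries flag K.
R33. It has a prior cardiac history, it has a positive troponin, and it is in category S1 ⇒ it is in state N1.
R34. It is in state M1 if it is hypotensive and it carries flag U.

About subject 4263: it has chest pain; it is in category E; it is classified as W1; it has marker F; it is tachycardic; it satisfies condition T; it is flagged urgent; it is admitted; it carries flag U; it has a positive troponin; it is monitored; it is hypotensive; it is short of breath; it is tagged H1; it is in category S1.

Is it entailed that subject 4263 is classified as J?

By R3 (it is tachycardic, it has marker F): it is escalated.
By R4 (it is short of breath, it has marker F): it meets criterion P.
By R15 (it has chest pain, it is tachycardic, it carries flag U): it is in category A.
By R19 (it satisfies condition T, it is in category E): it has a prior cardiac history.
By R27 (it is classified as W1, it has chest pain): it is discharged.
By R29 (it is escalated): it is stable.
By R32 (it is tagged H1, it has chest pain): it carries flag K.
By R33 (it has a prior cardiac history, it has a positive troponin, it is in category S1): it is in state N1.
By R34 (it is hypotensive, it carries flag U): it is in state M1.
By R5 (it is in state M1, it is discharged): it carries flag T1.
By R7 (it is in state N1): it is in state X.
By R9 (it carries flag K, it is in category A): it is classified as G.
By R14 (it is in state X): it has marker M.
By R23 (it is classified as G, it has marker F): it carries flag B.
By R26 (it is stable, it has marker F): it is classified as D1.
By R28 (it has marker M): it is referred to cardiology.
By R2 (it carries flag T1): it requires imaging.
By R13 (it requires imaging, it is tagged H1): it has marker V.
By R16 (it carries flag B): it is in state H.
By R21 (it is in state H): it has marker Y.
By R10 (it has marker V): it receives IV fluids.
By R24 (it is referred to cardiology, it receives IV fluids): it satisfies condition Q.
By R25 (it satisfies condition Q): it is classified as D.
By R1 (it is classified as D, it has marker Y): it is classified as Z.
By R30 (it is classified as Z, it is classified as D1, it meets criterion P): it is classified as J.

Yes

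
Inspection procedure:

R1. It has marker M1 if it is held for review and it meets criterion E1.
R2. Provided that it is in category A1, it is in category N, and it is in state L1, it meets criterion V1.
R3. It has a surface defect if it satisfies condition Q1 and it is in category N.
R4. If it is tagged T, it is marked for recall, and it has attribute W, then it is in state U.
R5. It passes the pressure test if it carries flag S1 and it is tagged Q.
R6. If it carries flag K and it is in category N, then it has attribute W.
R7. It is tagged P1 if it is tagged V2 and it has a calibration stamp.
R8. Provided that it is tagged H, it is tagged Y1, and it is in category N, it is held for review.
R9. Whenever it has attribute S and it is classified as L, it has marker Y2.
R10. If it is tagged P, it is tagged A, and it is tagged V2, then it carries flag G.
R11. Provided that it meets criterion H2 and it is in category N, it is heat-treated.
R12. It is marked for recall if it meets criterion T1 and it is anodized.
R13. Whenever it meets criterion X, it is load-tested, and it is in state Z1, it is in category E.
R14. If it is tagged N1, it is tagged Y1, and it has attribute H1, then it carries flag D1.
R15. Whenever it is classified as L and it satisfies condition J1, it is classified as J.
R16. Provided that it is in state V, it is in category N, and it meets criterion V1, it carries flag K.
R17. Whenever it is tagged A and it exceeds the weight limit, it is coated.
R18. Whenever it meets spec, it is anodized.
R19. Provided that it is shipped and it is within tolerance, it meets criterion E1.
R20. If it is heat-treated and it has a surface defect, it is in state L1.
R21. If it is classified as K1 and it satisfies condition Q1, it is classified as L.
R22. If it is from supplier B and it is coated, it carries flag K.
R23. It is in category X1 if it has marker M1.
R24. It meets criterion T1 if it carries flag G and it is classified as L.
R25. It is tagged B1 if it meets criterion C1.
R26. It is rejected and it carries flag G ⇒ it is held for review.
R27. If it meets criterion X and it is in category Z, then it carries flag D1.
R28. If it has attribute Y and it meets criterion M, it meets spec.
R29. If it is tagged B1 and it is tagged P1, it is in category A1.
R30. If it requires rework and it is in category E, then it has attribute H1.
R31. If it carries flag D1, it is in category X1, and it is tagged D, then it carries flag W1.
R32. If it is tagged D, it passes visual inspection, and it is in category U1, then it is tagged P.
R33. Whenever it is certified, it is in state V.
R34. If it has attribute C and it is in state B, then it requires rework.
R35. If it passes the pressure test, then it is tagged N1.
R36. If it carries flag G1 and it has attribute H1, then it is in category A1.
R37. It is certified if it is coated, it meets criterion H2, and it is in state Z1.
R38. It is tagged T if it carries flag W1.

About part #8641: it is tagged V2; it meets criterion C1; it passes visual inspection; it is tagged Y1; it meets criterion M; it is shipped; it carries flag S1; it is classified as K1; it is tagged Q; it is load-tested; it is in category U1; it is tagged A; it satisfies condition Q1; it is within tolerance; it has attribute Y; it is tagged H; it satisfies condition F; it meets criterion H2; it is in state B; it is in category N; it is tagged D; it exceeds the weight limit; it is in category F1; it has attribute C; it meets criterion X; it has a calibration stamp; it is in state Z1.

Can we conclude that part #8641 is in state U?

Yes

By R3 (it satisfies condition Q1, it is in category N): it has a surface defect.
By R5 (it carries flag S1, it is tagged Q): it passes the pressure test.
By R7 (it is tagged V2, it has a calibration stamp): it is tagged P1.
By R8 (it is tagged H, it is tagged Y1, it is in category N): it is held for review.
By R11 (it meets criterion H2, it is in category N): it is heat-treated.
By R13 (it meets criterion X, it is load-tested, it is in state Z1): it is in category E.
By R17 (it is tagged A, it exceeds the weight limit): it is coated.
By R19 (it is shipped, it is within tolerance): it meets criterion E1.
By R20 (it is heat-treated, it has a surface defect): it is in state L1.
By R21 (it is classified as K1, it satisfies condition Q1): it is classified as L.
By R25 (it meets criterion C1): it is tagged B1.
By R28 (it has attribute Y, it meets criterion M): it meets spec.
By R29 (it is tagged B1, it is tagged P1): it is in category A1.
By R32 (it is tagged D, it passes visual inspection, it is in category U1): it is tagged P.
By R34 (it has attribute C, it is in state B): it requires rework.
By R35 (it passes the pressure test): it is tagged N1.
By R37 (it is coated, it meets criterion H2, it is in state Z1): it is certified.
By R1 (it is held for review, it meets criterion E1): it has marker M1.
By R2 (it is in category A1, it is in category N, it is in state L1): it meets criterion V1.
By R10 (it is tagged P, it is tagged A, it is tagged V2): it carries flag G.
By R18 (it meets spec): it is anodized.
By R23 (it has marker M1): it is in category X1.
By R24 (it carries flag G, it is classified as L): it meets criterion T1.
By R30 (it requires rework, it is in category E): it has attribute H1.
By R33 (it is certified): it is in state V.
By R12 (it meets criterion T1, it is anodized): it is marked for recall.
By R14 (it is tagged N1, it is tagged Y1, it has attribute H1): it carries flag D1.
By R16 (it is in state V, it is in category N, it meets criterion V1): it carries flag K.
By R31 (it carries flag D1, it is in category X1, it is tagged D): it carries flag W1.
By R38 (it carries flag W1): it is tagged T.
By R6 (it carries flag K, it is in category N): it has attribute W.
By R4 (it is tagged T, it is marked for recall, it has attribute W): it is in state U.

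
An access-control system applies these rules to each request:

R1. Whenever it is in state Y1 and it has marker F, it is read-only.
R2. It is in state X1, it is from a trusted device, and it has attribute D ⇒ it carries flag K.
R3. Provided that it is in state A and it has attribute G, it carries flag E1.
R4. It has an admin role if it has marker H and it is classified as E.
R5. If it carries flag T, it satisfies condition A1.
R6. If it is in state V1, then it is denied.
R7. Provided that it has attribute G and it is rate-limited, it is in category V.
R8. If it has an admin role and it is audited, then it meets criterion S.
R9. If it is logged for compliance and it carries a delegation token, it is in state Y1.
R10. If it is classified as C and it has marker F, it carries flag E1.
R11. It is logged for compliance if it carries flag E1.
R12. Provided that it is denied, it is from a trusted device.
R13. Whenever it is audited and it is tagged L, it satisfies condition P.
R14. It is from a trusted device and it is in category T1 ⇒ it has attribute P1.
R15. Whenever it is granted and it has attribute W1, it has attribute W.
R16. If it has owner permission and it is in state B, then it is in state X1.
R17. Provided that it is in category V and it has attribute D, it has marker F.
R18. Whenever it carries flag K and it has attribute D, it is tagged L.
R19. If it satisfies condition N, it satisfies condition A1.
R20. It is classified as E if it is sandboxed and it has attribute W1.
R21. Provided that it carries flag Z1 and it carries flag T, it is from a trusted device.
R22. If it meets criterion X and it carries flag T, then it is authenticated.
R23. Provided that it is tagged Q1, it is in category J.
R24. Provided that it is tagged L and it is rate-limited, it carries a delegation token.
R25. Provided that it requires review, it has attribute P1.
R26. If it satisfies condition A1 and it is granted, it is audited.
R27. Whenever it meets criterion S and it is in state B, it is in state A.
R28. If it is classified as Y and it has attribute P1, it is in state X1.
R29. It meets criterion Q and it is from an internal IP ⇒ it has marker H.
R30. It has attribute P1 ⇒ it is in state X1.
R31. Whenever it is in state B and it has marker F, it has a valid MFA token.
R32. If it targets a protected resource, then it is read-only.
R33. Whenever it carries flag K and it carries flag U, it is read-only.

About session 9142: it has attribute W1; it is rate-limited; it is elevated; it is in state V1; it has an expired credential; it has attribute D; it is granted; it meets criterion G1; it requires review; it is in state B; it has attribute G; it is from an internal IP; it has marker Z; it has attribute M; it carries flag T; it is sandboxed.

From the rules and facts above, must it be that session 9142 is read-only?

Forward chaining from the given facts derives: satisfies condition A1, is denied, is in category V, is from a trusted device, has attribute W, has marker F, is classified as E, has attribute P1, is audited, is in state X1, has a valid MFA token, carries flag K, is tagged L, carries a delegation token, satisfies condition P.
Rules concluding "it is read-only": R1 needs "it is in state Y1"; R32 needs "it targets a protected resource"; R33 needs "it carries flag U" — none of these are established.

No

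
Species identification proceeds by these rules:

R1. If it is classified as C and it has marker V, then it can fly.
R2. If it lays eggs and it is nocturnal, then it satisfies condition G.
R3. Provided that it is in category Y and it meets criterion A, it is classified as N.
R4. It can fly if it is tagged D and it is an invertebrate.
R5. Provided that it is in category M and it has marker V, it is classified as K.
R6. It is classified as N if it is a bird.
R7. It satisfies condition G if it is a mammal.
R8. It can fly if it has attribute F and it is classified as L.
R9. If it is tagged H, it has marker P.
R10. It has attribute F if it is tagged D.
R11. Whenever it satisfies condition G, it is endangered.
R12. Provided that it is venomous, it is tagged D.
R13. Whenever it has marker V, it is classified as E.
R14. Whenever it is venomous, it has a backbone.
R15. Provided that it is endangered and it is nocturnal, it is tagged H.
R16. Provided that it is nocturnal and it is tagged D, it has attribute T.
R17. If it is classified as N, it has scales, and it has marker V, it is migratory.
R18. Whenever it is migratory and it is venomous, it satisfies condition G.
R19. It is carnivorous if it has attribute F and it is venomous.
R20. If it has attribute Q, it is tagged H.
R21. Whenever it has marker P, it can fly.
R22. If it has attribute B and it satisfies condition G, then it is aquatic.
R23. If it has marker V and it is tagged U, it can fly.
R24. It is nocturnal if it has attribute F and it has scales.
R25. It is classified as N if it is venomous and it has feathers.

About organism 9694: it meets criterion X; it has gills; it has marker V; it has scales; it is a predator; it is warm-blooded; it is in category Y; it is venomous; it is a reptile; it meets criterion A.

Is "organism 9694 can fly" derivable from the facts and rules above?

Yes

By R3 (it is in category Y, it meets criterion A): it is classified as N.
By R12 (it is venomous): it is tagged D.
By R17 (it is classified as N, it has scales, it has marker V): it is migratory.
By R18 (it is migratory, it is venomous): it satisfies condition G.
By R10 (it is tagged D): it has attribute F.
By R11 (it satisfies condition G): it is endangered.
By R24 (it has attribute F, it has scales): it is nocturnal.
By R15 (it is endangered, it is nocturnal): it is tagged H.
By R9 (it is tagged H): it has marker P.
By R21 (it has marker P): it can fly.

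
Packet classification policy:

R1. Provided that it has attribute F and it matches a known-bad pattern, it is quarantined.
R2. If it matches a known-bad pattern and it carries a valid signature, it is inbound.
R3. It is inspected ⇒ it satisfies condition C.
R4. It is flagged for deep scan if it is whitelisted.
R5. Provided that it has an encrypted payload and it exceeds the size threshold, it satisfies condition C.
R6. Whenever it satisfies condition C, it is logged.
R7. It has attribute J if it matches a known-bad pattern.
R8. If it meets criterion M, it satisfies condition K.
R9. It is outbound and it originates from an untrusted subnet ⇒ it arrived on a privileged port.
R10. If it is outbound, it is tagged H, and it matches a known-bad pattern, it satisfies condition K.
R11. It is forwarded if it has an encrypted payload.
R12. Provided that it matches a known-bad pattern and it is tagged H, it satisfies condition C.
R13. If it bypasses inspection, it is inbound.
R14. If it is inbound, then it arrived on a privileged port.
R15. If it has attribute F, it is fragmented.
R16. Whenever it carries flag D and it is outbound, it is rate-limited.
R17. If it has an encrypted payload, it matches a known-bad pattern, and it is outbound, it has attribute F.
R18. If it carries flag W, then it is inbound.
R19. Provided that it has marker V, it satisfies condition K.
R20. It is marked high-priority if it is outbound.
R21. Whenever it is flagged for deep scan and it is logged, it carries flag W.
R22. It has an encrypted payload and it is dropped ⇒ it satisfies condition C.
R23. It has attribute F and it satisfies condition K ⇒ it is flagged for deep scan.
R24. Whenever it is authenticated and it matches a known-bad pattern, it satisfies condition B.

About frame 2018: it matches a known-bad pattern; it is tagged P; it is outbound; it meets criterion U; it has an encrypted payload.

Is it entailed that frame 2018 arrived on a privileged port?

Forward chaining from the given facts derives: has attribute J, is forwarded, has attribute F, is marked high-priority, is quarantined, is fragmented.
Rules concluding "it arrived on a privileged port": R9 needs "it originates from an untrusted subnet"; R14 needs "it is inbound" — none of these are established.

No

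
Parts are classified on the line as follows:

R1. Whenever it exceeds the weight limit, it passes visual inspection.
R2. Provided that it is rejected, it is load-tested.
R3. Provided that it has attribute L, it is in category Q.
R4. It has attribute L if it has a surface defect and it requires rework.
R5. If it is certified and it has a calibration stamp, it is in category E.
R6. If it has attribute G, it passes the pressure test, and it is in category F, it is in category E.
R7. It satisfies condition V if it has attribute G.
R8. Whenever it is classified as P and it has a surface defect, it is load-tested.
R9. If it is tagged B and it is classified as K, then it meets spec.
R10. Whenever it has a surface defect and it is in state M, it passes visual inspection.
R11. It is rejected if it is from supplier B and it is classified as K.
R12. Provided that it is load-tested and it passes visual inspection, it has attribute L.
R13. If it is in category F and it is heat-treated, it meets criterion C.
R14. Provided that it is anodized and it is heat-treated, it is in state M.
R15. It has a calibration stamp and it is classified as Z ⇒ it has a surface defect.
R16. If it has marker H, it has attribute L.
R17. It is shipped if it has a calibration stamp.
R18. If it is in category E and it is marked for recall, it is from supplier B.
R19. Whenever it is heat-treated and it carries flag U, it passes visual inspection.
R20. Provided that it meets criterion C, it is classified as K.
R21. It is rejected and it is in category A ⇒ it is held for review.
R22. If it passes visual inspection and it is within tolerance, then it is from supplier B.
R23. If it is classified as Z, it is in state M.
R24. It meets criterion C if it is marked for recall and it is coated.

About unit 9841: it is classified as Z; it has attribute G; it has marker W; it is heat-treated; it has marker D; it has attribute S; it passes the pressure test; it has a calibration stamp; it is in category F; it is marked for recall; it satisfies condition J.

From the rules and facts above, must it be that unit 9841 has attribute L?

By R6 (it has attribute G, it passes the pressure test, it is in category F): it is in category E.
By R13 (it is in category F, it is heat-treated): it meets criterion C.
By R15 (it has a calibration stamp, it is classified as Z): it has a surface defect.
By R18 (it is in category E, it is marked for recall): it is from supplier B.
By R20 (it meets criterion C): it is classified as K.
By R23 (it is classified as Z): it is in state M.
By R10 (it has a surface defect, it is in state M): it passes visual inspection.
By R11 (it is from supplier B, it is classified as K): it is rejected.
By R2 (it is rejected): it is load-tested.
By R12 (it is load-tested, it passes visual inspection): it has attribute L.

Yes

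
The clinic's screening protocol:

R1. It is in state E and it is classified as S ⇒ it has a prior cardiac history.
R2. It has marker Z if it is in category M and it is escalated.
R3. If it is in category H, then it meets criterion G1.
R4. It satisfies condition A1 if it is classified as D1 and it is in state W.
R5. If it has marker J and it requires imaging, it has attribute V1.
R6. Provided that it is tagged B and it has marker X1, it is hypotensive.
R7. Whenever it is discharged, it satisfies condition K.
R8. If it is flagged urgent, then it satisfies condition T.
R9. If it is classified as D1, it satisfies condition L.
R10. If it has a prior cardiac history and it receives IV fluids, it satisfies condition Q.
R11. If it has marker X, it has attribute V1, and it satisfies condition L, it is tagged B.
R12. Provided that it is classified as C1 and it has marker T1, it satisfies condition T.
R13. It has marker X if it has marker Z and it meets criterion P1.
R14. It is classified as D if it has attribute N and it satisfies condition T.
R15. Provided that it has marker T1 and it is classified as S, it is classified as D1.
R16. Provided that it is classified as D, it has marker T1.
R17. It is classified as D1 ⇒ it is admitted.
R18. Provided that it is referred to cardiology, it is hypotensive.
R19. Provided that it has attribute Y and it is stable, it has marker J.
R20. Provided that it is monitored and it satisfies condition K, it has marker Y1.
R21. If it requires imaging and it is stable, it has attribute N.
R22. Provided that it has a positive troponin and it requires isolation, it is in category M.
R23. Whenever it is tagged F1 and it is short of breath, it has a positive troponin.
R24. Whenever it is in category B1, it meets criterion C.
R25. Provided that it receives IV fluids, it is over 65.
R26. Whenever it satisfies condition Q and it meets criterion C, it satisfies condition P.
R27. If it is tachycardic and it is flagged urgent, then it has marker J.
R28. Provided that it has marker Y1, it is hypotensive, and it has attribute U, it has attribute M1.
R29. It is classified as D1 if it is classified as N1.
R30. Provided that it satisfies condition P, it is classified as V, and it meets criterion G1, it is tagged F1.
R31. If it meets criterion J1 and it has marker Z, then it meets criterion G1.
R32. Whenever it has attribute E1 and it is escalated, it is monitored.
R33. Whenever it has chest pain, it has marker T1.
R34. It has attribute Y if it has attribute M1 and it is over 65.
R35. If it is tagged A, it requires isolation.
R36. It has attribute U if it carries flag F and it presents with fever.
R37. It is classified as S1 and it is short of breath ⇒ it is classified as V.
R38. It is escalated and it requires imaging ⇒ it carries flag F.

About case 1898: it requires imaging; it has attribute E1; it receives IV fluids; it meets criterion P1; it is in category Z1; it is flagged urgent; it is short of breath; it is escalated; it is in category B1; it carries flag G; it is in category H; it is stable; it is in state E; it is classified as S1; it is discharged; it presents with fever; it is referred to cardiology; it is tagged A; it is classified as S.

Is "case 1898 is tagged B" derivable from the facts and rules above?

By R1 (it is in state E, it is classified as S): it has a prior cardiac history.
By R3 (it is in category H): it meets criterion G1.
By R7 (it is discharged): it satisfies condition K.
By R8 (it is flagged urgent): it satisfies condition T.
By R10 (it has a prior cardiac history, it receives IV fluids): it satisfies condition Q.
By R18 (it is referred to cardiology): it is hypotensive.
By R21 (it requires imaging, it is stable): it has attribute N.
By R24 (it is in category B1): it meets criterion C.
By R25 (it receives IV fluids): it is over 65.
By R26 (it satisfies condition Q, it meets criterion C): it satisfies condition P.
By R32 (it has attribute E1, it is escalated): it is monitored.
By R35 (it is tagged A): it requires isolation.
By R37 (it is classified as S1, it is short of breath): it is classified as V.
By R38 (it is escalated, it requires imaging): it carries flag F.
By R14 (it has attribute N, it satisfies condition T): it is classified as D.
By R16 (it is classified as D): it has marker T1.
By R20 (it is monitored, it satisfies condition K): it has marker Y1.
By R30 (it satisfies condition P, it is classified as V, it meets criterion G1): it is tagged F1.
By R36 (it carries flag F, it presents with fever): it has attribute U.
By R15 (it has marker T1, it is classified as S): it is classified as D1.
By R23 (it is tagged F1, it is short of breath): it has a positive troponin.
By R28 (it has marker Y1, it is hypotensive, it has attribute U): it has attribute M1.
By R34 (it has attribute M1, it is over 65): it has attribute Y.
By R9 (it is classified as D1): it satisfies condition L.
By R19 (it has attribute Y, it is stable): it has marker J.
By R22 (it has a positive troponin, it requires isolation): it is in category M.
By R2 (it is in category M, it is escalated): it has marker Z.
By R5 (it has marker J, it requires imaging): it has attribute V1.
By R13 (it has marker Z, it meets criterion P1): it has marker X.
By R11 (it has marker X, it has attribute V1, it satisfies condition L): it is tagged B.

Yes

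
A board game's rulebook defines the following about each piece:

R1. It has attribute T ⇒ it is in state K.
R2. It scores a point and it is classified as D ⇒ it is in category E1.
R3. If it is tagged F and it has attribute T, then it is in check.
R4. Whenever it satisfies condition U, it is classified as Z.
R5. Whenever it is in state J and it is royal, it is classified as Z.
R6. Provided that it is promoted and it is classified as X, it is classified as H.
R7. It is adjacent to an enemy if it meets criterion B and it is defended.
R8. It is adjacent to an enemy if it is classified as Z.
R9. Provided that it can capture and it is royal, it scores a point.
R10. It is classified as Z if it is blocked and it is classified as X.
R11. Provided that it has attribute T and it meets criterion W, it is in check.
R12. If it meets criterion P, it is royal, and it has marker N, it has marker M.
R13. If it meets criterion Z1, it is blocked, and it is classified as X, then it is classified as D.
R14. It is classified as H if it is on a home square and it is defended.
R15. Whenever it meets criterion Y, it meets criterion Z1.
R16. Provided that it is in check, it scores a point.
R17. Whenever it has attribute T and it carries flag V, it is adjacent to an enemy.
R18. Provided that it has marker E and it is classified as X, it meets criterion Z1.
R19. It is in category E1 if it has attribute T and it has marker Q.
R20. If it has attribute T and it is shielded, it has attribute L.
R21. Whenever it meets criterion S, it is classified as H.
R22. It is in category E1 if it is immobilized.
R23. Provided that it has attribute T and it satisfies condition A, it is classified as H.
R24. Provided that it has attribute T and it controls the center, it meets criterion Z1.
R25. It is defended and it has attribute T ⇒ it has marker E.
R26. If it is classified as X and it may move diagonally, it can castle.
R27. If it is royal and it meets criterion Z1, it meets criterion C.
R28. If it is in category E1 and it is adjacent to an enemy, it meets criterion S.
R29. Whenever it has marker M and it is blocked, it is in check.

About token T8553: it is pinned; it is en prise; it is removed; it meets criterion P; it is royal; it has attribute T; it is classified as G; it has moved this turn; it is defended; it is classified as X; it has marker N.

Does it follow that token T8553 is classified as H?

Forward chaining from the given facts derives: is in state K, has marker M, has marker E, meets criterion Z1, meets criterion C.
Rules concluding "it is classified as H": R6 needs "it is promoted"; R14 needs "it is on a home square"; R21 needs "it meets criterion S"; R23 needs "it satisfies condition A" — none of these are established.

No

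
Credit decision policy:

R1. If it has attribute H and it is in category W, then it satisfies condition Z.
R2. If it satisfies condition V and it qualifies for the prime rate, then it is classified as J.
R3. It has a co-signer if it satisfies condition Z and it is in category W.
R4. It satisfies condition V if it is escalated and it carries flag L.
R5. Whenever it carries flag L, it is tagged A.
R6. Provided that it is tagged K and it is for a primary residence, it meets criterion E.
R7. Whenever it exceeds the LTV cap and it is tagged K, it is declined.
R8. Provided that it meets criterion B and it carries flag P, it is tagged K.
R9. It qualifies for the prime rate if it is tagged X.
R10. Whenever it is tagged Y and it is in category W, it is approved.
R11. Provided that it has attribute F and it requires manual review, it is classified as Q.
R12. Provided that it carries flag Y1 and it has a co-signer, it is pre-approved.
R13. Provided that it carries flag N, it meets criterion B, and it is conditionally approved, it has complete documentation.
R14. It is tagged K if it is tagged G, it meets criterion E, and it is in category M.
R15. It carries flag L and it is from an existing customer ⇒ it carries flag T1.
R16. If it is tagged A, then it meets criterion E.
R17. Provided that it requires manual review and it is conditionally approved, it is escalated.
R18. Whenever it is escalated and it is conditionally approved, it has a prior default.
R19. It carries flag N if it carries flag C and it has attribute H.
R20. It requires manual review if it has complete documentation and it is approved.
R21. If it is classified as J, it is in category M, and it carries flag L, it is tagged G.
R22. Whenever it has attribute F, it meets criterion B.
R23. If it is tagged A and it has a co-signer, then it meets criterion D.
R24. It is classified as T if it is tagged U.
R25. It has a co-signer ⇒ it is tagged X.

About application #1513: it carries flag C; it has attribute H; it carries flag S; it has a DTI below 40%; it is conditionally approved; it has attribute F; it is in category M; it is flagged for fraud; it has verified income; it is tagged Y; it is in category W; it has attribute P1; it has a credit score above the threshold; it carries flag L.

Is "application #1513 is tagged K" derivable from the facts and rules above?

Yes

By R1 (it has attribute H, it is in category W): it satisfies condition Z.
By R3 (it satisfies condition Z, it is in category W): it has a co-signer.
By R5 (it carries flag L): it is tagged A.
By R10 (it is tagged Y, it is in category W): it is approved.
By R16 (it is tagged A): it meets criterion E.
By R19 (it carries flag C, it has attribute H): it carries flag N.
By R22 (it has attribute F): it meets criterion B.
By R25 (it has a co-signer): it is tagged X.
By R9 (it is tagged X): it qualifies for the prime rate.
By R13 (it carries flag N, it meets criterion B, it is conditionally approved): it has complete documentation.
By R20 (it has complete documentation, it is approved): it requires manual review.
By R17 (it requires manual review, it is conditionally approved): it is escalated.
By R4 (it is escalated, it carries flag L): it satisfies condition V.
By R2 (it satisfies condition V, it qualifies for the prime rate): it is classified as J.
By R21 (it is classified as J, it is in category M, it carries flag L): it is tagged G.
By R14 (it is tagged G, it meets criterion E, it is in category M): it is tagged K.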